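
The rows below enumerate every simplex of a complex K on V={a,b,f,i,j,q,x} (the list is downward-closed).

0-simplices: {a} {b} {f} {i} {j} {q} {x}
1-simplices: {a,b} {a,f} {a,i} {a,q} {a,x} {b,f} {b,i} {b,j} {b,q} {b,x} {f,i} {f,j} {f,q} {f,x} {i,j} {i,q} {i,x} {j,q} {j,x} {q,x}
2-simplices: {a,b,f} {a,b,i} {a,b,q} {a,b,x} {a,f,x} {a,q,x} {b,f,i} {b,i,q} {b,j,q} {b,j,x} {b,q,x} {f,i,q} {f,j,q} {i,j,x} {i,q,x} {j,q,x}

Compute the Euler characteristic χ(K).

n_0=7 n_1=20 n_2=16
χ=+7−20+16=3

χ(K)=3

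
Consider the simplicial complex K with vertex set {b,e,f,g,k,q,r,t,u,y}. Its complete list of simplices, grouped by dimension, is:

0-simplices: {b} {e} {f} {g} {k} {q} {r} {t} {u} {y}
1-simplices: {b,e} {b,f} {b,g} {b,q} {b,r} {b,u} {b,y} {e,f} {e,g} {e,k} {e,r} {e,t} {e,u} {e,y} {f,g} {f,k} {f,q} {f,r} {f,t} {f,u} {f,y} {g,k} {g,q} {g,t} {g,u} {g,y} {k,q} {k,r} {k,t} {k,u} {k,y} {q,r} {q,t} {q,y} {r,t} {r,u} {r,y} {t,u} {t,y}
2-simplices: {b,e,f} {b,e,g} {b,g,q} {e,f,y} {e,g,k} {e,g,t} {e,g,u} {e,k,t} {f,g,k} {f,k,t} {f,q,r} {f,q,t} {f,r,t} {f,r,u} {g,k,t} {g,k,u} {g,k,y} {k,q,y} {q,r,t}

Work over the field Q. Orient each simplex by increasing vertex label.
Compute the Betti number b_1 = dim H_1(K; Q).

n_0=10 n_1=39 n_2=19  [Q]
∂1: piv[be,bf,bg,bq,br,bu,by,ek,et] rk=9  ker:ef,eg,er,eu,ey,fg,fk,fq,fr,ft,fu,fy,gk,gq,gt,gu,gy,kq,kr,kt,ku,ky,qr,qt,qy,rt,ru,ry,tu,ty
∂2: piv[bef,beg,bgq,efy,egk,egt,egu,ekt,fgk,fkt,fqr,fqt,frt,fru,gku,gky,kqy] rk=17  ker:gkt,qrt
b_1=(39−9)−17=13

b_1=13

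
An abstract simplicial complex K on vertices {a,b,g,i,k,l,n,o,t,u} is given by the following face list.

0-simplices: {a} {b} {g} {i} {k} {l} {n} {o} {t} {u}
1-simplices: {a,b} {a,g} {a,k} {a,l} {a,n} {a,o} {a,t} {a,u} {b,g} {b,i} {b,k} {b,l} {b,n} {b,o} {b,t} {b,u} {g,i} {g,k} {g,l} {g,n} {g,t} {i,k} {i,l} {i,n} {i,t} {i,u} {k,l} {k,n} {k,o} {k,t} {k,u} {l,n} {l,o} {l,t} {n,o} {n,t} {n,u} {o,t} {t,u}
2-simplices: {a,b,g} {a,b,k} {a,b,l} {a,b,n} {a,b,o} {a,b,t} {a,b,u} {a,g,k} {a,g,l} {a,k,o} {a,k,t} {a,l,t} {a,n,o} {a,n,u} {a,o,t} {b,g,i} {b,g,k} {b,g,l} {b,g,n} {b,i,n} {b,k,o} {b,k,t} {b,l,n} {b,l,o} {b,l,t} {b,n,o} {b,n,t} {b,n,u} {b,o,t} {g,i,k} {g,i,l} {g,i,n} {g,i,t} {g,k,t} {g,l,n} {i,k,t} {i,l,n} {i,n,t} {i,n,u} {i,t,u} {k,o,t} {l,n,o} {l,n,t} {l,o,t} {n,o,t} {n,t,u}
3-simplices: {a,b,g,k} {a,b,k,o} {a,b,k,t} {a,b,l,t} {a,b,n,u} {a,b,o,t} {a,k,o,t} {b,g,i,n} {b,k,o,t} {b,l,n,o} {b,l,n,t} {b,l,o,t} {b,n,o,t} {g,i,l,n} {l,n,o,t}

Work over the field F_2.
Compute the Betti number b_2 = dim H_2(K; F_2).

n_0=10 n_1=39 n_2=46 n_3=15  [Z2]
∂1: piv[ab,ag,ak,al,an,ao,at,au,bi] rk=9  ker:bg,bk,bl,bn,bo,bt,bu,gi,gk,gl,gn,gt,ik,il,in,it,iu,kl,kn,ko,kt,ku,ln,lo,lt,no,nt,nu,ot,tu
∂2: piv[abg,abk,abl,abn,abo,abt,abu,agk,agl,ako,akt,alt,ano,anu,aot,bgi,bgn,bin,bln,blo,bnt,gik,gil,git,gkt,inu,itu] rk=27  ker:bgk,bgl,bko,bkt,blt,bno,bnu,bot,gin,gln,ikt,iln,int,kot,lno,lnt,lot,not,ntu
∂3: piv[abgk,abko,abkt,ablt,abnu,abot,akot,bgin,blno,blnt,blot,bnot,giln] rk=13  ker:bkot,lnot
b_2=(46−27)−13=6

b_2=6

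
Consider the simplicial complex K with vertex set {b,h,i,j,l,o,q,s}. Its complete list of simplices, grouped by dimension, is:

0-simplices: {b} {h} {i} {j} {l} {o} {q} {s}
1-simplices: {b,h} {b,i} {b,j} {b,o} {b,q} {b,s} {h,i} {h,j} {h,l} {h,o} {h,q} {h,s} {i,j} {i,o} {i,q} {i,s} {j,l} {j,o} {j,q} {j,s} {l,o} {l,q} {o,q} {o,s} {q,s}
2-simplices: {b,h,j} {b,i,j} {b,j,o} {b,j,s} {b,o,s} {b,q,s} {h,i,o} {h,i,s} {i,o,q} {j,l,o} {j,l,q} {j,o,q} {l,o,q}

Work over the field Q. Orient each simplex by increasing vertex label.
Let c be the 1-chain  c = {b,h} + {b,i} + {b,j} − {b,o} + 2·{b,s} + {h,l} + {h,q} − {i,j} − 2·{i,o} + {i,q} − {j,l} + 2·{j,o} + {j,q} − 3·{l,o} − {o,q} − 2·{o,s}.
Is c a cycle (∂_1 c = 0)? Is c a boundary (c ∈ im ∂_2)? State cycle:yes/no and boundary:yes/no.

n_0=8 n_1=25 n_2=13  [Q]
∂1: piv[bh,bi,bj,bo,bq,bs,hl] rk=7  ker:hi,hj,ho,hq,hs,ij,io,iq,is,jl,jo,jq,js,lo,lq,oq,os,qs
∂2: piv[bhj,bij,bjo,bjs,bos,bqs,hio,his,ioq,jlo,jlq,joq] rk=12  ker:loq
∂1c = −4·{b} − {h} + 3·{i} − 2·{j} + 3·{l} − {o} + 2·{q}

cycle:no boundary:no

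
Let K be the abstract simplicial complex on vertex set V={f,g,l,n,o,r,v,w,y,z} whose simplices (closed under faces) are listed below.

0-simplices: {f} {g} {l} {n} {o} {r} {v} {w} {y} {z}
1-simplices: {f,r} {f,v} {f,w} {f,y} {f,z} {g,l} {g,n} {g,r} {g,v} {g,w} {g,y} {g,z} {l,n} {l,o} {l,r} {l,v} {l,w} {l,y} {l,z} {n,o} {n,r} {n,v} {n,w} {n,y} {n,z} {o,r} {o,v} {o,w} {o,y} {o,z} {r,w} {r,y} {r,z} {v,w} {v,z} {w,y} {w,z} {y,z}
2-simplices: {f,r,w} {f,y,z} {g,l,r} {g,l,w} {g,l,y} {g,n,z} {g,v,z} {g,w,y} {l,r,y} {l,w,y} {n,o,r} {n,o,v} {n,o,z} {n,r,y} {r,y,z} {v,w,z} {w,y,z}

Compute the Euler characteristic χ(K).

χ(K)=-11

n_0=10 n_1=38 n_2=17
χ=+10−38+17=-11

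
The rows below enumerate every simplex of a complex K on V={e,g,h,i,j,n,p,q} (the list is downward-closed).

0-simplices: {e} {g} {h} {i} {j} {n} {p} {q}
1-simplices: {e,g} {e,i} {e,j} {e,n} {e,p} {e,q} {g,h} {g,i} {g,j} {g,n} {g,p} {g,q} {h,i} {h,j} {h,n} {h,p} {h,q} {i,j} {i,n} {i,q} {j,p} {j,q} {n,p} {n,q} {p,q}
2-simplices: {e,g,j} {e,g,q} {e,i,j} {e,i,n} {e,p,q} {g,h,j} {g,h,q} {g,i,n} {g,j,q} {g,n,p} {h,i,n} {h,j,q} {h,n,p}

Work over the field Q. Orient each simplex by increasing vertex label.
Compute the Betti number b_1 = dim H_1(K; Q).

n_0=8 n_1=25 n_2=13  [Q]
∂1: piv[eg,ei,ej,en,ep,eq,gh] rk=7  ker:gi,gj,gn,gp,gq,hi,hj,hn,hp,hq,ij,in,iq,jp,jq,np,nq,pq
∂2: piv[egj,egq,eij,ein,epq,ghj,ghq,gin,gjq,gnp,hin,hnp] rk=12  ker:hjq
b_1=(25−7)−12=6

b_1=6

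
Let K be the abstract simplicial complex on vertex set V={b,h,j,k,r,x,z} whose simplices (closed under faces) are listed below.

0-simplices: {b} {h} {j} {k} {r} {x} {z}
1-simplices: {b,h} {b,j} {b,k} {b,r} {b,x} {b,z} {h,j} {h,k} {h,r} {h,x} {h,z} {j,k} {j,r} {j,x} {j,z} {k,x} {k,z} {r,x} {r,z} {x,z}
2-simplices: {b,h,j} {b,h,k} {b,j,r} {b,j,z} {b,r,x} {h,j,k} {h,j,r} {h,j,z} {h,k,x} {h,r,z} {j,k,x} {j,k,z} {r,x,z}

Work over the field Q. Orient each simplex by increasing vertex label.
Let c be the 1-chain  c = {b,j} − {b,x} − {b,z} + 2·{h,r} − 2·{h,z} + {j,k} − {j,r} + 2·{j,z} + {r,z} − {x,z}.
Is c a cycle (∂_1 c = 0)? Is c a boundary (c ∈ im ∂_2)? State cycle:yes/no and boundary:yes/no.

cycle:no boundary:no

n_0=7 n_1=20 n_2=13  [Q]
∂1: piv[bh,bj,bk,br,bx,bz] rk=6  ker:hj,hk,hr,hx,hz,jk,jr,jx,jz,kx,kz,rx,rz,xz
∂2: piv[bhj,bhk,bjr,bjz,brx,hjk,hjr,hjz,hkx,hrz,jkx,jkz,rxz] rk=13
∂1c = {b} − {j} + {k} − {z}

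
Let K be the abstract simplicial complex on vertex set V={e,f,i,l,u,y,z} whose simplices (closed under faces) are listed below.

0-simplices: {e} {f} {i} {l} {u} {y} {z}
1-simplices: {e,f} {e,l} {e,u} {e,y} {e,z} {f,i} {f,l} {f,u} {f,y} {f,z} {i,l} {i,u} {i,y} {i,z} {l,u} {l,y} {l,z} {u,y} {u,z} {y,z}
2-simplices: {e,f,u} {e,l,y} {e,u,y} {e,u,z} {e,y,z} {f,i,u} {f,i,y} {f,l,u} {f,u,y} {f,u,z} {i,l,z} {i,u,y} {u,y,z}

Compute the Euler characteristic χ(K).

χ(K)=0

n_0=7 n_1=20 n_2=13
χ=+7−20+13=0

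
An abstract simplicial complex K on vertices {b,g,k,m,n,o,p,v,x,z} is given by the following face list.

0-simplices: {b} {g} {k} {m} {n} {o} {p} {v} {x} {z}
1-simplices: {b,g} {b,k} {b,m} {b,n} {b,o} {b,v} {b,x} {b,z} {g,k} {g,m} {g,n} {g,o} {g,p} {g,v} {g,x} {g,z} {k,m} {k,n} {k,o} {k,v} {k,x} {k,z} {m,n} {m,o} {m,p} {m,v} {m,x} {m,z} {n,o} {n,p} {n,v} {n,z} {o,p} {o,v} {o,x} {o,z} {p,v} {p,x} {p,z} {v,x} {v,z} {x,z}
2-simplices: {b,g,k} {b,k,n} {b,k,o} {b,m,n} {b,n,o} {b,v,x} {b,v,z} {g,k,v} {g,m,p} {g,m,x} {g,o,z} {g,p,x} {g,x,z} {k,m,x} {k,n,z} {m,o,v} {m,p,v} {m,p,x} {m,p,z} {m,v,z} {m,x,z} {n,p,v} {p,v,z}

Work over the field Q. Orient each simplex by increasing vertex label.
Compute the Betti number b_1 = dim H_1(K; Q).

b_1=12

n_0=10 n_1=42 n_2=23  [Q]
∂1: piv[bg,bk,bm,bn,bo,bv,bx,bz,gp] rk=9  ker:gk,gm,gn,go,gv,gx,gz,km,kn,ko,kv,kx,kz,mn,mo,mp,mv,mx,mz,no,np,nv,nz,op,ov,ox,oz,pv,px,pz,vx,vz,xz
∂2: piv[bgk,bkn,bko,bmn,bno,bvx,bvz,gkv,gmp,gmx,goz,gpx,gxz,kmx,knz,mov,mpv,mpz,mvz,mxz,npv] rk=21  ker:mpx,pvz
b_1=(42−9)−21=12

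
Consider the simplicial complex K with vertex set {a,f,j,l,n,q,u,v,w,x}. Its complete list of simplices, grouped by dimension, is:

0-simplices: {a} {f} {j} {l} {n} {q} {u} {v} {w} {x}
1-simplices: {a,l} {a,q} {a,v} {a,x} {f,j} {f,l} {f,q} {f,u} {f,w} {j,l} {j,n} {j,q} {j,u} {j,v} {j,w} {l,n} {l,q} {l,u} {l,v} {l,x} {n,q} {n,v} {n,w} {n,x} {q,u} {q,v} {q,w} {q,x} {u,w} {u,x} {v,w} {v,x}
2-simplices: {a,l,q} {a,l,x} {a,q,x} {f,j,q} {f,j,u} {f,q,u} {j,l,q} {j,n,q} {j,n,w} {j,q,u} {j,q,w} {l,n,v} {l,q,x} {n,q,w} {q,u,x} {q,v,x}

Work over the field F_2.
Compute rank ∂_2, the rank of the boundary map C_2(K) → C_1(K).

rank∂_2=13

n_0=10 n_1=32 n_2=16  [Z2]
∂1: piv[al,aq,av,ax,fj,fl,fu,fw,jn] rk=9  ker:fq,jl,jq,ju,jv,jw,ln,lq,lu,lv,lx,nq,nv,nw,nx,qu,qv,qw,qx,uw,ux,vw,vx
∂2: piv[alq,alx,aqx,fjq,fju,fqu,jlq,jnq,jnw,jqw,lnv,qux,qvx] rk=13  ker:jqu,lqx,nqw
rk∂_2=13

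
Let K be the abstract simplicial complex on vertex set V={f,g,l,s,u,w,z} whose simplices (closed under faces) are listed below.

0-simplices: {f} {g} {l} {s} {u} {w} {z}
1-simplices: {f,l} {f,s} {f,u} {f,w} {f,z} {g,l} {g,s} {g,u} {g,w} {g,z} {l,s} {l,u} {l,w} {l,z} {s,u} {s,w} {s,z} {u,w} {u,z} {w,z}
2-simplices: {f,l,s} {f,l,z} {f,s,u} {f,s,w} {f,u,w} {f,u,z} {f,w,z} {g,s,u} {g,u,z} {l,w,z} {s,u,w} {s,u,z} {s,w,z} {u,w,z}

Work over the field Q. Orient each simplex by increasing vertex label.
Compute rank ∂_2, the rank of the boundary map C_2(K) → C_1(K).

n_0=7 n_1=20 n_2=14  [Q]
∂1: piv[fl,fs,fu,fw,fz,gl] rk=6  ker:gs,gu,gw,gz,ls,lu,lw,lz,su,sw,sz,uw,uz,wz
∂2: piv[fls,flz,fsu,fsw,fuw,fuz,fwz,gsu,guz,lwz,suz] rk=11  ker:suw,swz,uwz
rk∂_2=11

rank∂_2=11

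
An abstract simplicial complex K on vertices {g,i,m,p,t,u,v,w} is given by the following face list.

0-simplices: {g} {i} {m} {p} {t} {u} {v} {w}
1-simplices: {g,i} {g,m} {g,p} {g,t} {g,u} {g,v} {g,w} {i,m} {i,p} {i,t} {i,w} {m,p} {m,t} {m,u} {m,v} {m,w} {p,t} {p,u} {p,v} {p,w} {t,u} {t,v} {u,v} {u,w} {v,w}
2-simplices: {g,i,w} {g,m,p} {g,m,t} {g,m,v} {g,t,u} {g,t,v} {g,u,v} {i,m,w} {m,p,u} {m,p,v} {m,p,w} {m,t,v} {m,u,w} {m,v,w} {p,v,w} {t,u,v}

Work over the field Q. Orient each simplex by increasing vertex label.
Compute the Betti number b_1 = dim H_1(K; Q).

b_1=5

n_0=8 n_1=25 n_2=16  [Q]
∂1: piv[gi,gm,gp,gt,gu,gv,gw] rk=7  ker:im,ip,it,iw,mp,mt,mu,mv,mw,pt,pu,pv,pw,tu,tv,uv,uw,vw
∂2: piv[giw,gmp,gmt,gmv,gtu,gtv,guv,imw,mpu,mpv,mpw,muw,mvw] rk=13  ker:mtv,pvw,tuv
b_1=(25−7)−13=5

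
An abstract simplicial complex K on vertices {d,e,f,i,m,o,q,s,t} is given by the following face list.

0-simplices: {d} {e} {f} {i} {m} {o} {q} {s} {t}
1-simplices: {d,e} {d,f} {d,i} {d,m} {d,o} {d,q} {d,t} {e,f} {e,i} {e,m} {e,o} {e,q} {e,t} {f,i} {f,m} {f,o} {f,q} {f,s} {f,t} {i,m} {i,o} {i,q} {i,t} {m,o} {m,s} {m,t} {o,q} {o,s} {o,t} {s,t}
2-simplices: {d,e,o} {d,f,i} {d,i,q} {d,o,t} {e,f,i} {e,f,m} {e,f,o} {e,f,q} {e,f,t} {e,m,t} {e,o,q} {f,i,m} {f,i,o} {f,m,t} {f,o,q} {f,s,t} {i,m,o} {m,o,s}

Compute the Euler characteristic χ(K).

n_0=9 n_1=30 n_2=18
χ=+9−30+18=-3

χ(K)=-3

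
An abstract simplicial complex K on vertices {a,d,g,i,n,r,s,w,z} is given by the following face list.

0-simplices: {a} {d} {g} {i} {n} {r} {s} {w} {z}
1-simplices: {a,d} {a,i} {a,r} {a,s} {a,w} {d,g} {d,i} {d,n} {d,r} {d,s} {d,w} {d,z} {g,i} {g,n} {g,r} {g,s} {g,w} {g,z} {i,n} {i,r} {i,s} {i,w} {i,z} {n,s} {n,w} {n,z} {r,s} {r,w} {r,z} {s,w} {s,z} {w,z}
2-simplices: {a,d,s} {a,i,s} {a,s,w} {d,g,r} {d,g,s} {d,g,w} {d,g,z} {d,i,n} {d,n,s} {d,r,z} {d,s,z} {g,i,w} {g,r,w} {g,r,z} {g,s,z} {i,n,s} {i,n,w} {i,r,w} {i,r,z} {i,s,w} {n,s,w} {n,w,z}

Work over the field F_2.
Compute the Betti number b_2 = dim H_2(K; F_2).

b_2=3

n_0=9 n_1=32 n_2=22  [Z2]
∂1: piv[ad,ai,ar,as,aw,dg,dn,dz] rk=8  ker:di,dr,ds,dw,gi,gn,gr,gs,gw,gz,in,ir,is,iw,iz,ns,nw,nz,rs,rw,rz,sw,sz,wz
∂2: piv[ads,ais,asw,dgr,dgs,dgw,dgz,din,dns,drz,dsz,giw,grw,ins,inw,irw,irz,isw,nwz] rk=19  ker:grz,gsz,nsw
b_2=(22−19)−0=3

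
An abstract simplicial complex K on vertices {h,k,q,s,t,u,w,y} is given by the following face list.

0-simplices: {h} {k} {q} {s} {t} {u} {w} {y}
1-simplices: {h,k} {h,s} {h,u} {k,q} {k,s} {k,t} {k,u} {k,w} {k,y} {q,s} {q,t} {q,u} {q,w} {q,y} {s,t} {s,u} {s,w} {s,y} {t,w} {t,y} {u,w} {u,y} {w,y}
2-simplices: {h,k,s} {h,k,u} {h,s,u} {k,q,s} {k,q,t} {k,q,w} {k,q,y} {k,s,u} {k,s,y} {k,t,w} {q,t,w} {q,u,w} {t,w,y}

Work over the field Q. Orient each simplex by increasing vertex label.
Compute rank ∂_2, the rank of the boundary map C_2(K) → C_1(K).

n_0=8 n_1=23 n_2=13  [Q]
∂1: piv[hk,hs,hu,kq,kt,kw,ky] rk=7  ker:ks,ku,qs,qt,qu,qw,qy,st,su,sw,sy,tw,ty,uw,uy,wy
∂2: piv[hks,hku,hsu,kqs,kqt,kqw,kqy,ksy,ktw,quw,twy] rk=11  ker:ksu,qtw
rk∂_2=11

rank∂_2=11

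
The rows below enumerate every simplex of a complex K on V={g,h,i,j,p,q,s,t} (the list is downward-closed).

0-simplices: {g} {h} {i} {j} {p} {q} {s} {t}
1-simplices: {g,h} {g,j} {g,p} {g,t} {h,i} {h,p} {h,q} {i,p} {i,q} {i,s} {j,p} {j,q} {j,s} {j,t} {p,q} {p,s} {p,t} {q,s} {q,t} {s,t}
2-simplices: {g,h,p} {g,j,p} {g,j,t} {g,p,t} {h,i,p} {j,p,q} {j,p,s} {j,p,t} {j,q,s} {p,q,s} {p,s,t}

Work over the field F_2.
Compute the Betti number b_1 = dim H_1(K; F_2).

n_0=8 n_1=20 n_2=11  [Z2]
∂1: piv[gh,gj,gp,gt,hi,hq,is] rk=7  ker:hp,ip,iq,jp,jq,js,jt,pq,ps,pt,qs,qt,st
∂2: piv[ghp,gjp,gjt,gpt,hip,jpq,jps,jqs,pst] rk=9  ker:jpt,pqs
b_1=(20−7)−9=4

b_1=4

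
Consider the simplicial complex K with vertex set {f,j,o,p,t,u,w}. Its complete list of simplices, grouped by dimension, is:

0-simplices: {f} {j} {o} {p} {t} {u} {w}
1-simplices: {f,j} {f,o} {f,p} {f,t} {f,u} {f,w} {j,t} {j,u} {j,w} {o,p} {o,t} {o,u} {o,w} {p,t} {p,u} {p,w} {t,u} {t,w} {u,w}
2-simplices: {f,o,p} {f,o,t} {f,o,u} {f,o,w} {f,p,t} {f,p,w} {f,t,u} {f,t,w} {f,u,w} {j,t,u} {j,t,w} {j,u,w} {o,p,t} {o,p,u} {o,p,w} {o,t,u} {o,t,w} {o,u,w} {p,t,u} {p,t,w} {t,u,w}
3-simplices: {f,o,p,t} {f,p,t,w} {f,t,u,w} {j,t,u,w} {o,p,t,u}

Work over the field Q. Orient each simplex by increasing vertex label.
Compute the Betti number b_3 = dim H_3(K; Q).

n_0=7 n_1=19 n_2=21 n_3=5  [Q]
∂1: piv[fj,fo,fp,ft,fu,fw] rk=6  ker:jt,ju,jw,op,ot,ou,ow,pt,pu,pw,tu,tw,uw
∂2: piv[fop,fot,fou,fow,fpt,fpw,ftu,ftw,fuw,jtu,jtw,opu] rk=12  ker:juw,opt,opw,otu,otw,ouw,ptu,ptw,tuw
∂3: piv[fopt,fptw,ftuw,jtuw,optu] rk=5
b_3=(5−5)−0=0

b_3=0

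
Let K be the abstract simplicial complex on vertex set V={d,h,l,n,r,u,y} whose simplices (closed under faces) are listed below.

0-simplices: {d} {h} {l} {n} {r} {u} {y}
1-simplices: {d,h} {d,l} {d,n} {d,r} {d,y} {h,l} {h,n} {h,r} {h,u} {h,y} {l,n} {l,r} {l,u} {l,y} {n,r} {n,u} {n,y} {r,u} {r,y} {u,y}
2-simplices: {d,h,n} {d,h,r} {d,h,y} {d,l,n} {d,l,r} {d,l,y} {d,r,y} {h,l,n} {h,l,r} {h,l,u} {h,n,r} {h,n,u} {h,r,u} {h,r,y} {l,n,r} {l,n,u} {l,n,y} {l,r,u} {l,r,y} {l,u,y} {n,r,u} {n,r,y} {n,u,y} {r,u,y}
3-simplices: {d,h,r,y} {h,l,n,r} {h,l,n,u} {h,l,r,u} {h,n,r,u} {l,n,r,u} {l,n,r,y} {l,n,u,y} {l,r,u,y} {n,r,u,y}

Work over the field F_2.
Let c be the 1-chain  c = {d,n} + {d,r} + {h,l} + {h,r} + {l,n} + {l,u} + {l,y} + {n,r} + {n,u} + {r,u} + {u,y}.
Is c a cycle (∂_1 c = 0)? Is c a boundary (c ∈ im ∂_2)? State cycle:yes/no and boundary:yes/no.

n_0=7 n_1=20 n_2=24 n_3=10  [Z2]
∂1: piv[dh,dl,dn,dr,dy,hu] rk=6  ker:hl,hn,hr,hy,ln,lr,lu,ly,nr,nu,ny,ru,ry,uy
∂2: piv[dhn,dhr,dhy,dln,dlr,dly,dry,hln,hlu,hnr,hnu,hru,lny,luy] rk=14  ker:hlr,hry,lnr,lnu,lru,lry,nru,nry,nuy,ruy
∂3: piv[dhry,hlnr,hlnu,hlru,hnru,lnry,lnuy,lruy] rk=8  ker:lnru,nruy
∂1c = 0
c vs im∂2: reduces to 0 ⇒ boundary

cycle:yes boundary:yes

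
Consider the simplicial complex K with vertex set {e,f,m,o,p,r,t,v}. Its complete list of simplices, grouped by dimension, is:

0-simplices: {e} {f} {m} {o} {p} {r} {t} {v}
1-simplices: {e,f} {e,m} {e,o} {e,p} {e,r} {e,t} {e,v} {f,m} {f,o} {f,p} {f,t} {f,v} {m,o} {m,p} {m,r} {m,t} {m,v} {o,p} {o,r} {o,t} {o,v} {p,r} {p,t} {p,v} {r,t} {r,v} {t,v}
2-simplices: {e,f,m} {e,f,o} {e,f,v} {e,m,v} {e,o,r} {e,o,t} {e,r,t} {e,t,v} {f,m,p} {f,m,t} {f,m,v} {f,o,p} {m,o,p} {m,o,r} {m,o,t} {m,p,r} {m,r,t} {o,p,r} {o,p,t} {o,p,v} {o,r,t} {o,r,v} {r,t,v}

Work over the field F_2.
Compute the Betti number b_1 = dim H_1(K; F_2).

n_0=8 n_1=27 n_2=23  [Z2]
∂1: piv[ef,em,eo,ep,er,et,ev] rk=7  ker:fm,fo,fp,ft,fv,mo,mp,mr,mt,mv,op,or,ot,ov,pr,pt,pv,rt,rv,tv
∂2: piv[efm,efo,efv,emv,eor,eot,ert,etv,fmp,fmt,fop,mop,mor,mot,mpr,opt,opv,orv,rtv] rk=19  ker:fmv,mrt,opr,ort
b_1=(27−7)−19=1

b_1=1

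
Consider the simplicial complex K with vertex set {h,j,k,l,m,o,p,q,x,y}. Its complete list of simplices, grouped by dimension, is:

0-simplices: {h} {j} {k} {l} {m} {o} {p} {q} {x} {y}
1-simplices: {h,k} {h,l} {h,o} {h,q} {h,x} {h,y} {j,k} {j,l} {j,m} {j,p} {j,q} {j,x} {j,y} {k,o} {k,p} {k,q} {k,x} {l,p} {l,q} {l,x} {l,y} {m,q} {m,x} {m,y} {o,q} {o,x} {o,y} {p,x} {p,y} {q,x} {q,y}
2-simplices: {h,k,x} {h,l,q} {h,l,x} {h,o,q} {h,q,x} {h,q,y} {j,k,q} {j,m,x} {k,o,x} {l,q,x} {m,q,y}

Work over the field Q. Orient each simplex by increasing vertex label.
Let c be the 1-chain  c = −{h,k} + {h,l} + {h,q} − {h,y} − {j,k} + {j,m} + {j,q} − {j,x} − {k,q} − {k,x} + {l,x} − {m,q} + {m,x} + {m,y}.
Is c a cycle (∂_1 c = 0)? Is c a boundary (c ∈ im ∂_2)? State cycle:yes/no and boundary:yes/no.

cycle:yes boundary:yes

n_0=10 n_1=31 n_2=11  [Q]
∂1: piv[hk,hl,ho,hq,hx,hy,jk,jm,jp] rk=9  ker:jl,jq,jx,jy,ko,kp,kq,kx,lp,lq,lx,ly,mq,mx,my,oq,ox,oy,px,py,qx,qy
∂2: piv[hkx,hlq,hlx,hoq,hqx,hqy,jkq,jmx,kox,mqy] rk=10  ker:lqx
∂1c = 0
c vs im∂2: reduces to 0 ⇒ boundary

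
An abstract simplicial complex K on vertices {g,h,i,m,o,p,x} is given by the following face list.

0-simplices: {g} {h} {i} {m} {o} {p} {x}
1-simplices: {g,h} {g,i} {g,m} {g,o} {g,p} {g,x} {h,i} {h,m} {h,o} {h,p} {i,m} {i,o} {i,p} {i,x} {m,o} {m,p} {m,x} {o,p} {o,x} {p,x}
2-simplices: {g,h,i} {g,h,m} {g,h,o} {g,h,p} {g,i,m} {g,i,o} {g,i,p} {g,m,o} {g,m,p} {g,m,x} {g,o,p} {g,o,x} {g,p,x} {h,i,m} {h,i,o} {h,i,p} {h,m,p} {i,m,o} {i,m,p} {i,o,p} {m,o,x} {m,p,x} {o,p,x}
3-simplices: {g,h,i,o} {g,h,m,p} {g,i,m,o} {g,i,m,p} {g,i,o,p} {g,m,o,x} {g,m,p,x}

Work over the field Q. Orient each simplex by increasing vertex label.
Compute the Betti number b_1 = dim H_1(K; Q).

n_0=7 n_1=20 n_2=23 n_3=7  [Q]
∂1: piv[gh,gi,gm,go,gp,gx] rk=6  ker:hi,hm,ho,hp,im,io,ip,ix,mo,mp,mx,op,ox,px
∂2: piv[ghi,ghm,gho,ghp,gim,gio,gip,gmo,gmp,gmx,gop,gox,gpx] rk=13  ker:him,hio,hip,hmp,imo,imp,iop,mox,mpx,opx
∂3: piv[ghio,ghmp,gimo,gimp,giop,gmox,gmpx] rk=7
b_1=(20−6)−13=1

b_1=1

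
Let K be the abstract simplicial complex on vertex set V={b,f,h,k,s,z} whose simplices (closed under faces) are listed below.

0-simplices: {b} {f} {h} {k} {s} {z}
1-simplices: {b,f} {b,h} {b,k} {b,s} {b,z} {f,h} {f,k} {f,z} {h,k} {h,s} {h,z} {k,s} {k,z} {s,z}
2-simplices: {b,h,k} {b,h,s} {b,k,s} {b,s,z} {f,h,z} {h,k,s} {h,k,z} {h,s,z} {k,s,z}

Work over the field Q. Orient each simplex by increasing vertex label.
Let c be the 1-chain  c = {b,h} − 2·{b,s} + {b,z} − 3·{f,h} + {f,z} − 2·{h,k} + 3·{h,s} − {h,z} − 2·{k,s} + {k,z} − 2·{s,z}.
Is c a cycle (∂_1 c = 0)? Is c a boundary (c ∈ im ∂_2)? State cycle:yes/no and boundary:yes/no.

cycle:no boundary:no

n_0=6 n_1=14 n_2=9  [Q]
∂1: piv[bf,bh,bk,bs,bz] rk=5  ker:fh,fk,fz,hk,hs,hz,ks,kz,sz
∂2: piv[bhk,bhs,bks,bsz,fhz,hkz,hsz] rk=7  ker:hks,ksz
∂1c = 2·{f} − 2·{h} − {k} + {s}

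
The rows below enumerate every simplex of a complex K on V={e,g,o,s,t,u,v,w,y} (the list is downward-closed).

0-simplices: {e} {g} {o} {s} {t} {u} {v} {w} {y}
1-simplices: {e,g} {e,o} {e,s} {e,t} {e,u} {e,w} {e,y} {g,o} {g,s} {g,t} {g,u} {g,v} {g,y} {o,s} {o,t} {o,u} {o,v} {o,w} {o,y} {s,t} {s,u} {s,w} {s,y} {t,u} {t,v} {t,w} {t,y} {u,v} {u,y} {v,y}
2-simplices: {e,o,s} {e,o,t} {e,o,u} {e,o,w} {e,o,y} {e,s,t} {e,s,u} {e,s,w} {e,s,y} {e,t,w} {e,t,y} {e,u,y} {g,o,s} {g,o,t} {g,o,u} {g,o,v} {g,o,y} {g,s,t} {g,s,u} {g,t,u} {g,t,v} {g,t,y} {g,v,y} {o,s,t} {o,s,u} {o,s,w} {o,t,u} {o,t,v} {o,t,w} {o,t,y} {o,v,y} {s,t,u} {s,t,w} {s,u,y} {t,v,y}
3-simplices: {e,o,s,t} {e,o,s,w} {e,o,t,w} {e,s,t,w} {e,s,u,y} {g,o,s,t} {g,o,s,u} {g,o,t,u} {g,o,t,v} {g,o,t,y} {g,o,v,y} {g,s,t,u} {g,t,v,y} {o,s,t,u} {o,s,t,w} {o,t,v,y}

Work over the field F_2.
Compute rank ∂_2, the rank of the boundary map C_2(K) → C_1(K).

rank∂_2=20

n_0=9 n_1=30 n_2=35 n_3=16  [Z2]
∂1: piv[eg,eo,es,et,eu,ew,ey,gv] rk=8  ker:go,gs,gt,gu,gy,os,ot,ou,ov,ow,oy,st,su,sw,sy,tu,tv,tw,ty,uv,uy,vy
∂2: piv[eos,eot,eou,eow,eoy,est,esu,esw,esy,etw,ety,euy,gos,got,gou,gov,goy,gtu,gtv,gvy] rk=20  ker:gst,gsu,gty,ost,osu,osw,otu,otv,otw,oty,ovy,stu,stw,suy,tvy
∂3: piv[eost,eosw,eotw,estw,esuy,gost,gosu,gotu,gotv,goty,govy,gstu,gtvy] rk=13  ker:ostu,ostw,otvy
rk∂_2=20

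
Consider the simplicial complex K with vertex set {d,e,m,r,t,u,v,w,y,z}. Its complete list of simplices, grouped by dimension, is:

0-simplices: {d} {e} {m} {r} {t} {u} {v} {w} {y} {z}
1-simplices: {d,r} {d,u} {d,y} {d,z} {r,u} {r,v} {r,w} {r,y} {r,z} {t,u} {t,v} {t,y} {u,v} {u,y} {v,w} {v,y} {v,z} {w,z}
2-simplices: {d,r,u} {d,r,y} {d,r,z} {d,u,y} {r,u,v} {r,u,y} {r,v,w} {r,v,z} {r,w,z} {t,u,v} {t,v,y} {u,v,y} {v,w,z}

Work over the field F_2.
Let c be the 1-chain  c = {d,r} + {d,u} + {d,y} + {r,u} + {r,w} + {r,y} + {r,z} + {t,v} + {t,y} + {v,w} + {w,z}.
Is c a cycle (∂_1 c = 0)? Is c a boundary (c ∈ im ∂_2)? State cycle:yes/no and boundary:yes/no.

cycle:no boundary:no

n_0=10 n_1=18 n_2=13  [Z2]
∂1: piv[dr,du,dy,dz,rv,rw,tu] rk=7  ker:ru,ry,rz,tv,ty,uv,uy,vw,vy,vz,wz
∂2: piv[dru,dry,drz,duy,ruv,rvw,rvz,rwz,tuv,tvy,uvy] rk=11  ker:ruy,vwz
∂1c = {d} + {r} + {w} + {y}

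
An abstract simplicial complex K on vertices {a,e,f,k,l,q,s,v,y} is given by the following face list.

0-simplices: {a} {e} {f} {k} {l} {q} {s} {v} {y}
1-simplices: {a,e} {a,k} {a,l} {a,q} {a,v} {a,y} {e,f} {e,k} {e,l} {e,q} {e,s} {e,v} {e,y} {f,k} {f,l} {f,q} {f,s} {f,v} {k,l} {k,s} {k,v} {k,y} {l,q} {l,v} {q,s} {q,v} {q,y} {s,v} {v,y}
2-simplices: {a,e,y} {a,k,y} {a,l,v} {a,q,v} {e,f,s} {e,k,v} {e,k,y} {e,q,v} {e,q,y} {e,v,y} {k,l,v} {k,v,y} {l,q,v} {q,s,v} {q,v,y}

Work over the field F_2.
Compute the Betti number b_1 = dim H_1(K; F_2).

n_0=9 n_1=29 n_2=15  [Z2]
∂1: piv[ae,ak,al,aq,av,ay,ef,es] rk=8  ker:ek,el,eq,ev,ey,fk,fl,fq,fs,fv,kl,ks,kv,ky,lq,lv,qs,qv,qy,sv,vy
∂2: piv[aey,aky,alv,aqv,efs,ekv,eky,eqv,eqy,evy,klv,lqv,qsv] rk=13  ker:kvy,qvy
b_1=(29−8)−13=8

b_1=8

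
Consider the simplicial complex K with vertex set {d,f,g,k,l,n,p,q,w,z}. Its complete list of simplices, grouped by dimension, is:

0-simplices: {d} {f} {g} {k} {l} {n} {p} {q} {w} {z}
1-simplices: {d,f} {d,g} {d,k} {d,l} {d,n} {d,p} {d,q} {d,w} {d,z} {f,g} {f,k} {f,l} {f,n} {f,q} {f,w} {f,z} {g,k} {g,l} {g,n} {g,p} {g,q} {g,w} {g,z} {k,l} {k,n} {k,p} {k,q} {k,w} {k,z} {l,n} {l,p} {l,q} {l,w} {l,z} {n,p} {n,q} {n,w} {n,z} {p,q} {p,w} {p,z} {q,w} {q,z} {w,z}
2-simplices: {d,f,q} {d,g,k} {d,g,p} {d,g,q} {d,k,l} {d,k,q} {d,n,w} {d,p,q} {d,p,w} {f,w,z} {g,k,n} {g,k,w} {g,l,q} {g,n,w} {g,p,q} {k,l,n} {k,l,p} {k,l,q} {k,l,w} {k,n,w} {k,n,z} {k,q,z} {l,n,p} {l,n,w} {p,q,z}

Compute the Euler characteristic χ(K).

χ(K)=-9

n_0=10 n_1=44 n_2=25
χ=+10−44+25=-9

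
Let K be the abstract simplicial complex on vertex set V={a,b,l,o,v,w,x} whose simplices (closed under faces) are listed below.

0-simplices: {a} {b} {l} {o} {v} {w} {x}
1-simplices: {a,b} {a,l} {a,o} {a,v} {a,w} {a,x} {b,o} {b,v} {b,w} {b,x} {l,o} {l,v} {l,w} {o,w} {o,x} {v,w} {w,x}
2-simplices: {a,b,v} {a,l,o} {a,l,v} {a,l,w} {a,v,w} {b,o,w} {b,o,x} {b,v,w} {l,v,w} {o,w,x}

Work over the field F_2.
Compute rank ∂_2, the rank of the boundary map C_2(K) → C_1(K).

rank∂_2=9

n_0=7 n_1=17 n_2=10  [Z2]
∂1: piv[ab,al,ao,av,aw,ax] rk=6  ker:bo,bv,bw,bx,lo,lv,lw,ow,ox,vw,wx
∂2: piv[abv,alo,alv,alw,avw,bow,box,bvw,owx] rk=9  ker:lvw
rk∂_2=9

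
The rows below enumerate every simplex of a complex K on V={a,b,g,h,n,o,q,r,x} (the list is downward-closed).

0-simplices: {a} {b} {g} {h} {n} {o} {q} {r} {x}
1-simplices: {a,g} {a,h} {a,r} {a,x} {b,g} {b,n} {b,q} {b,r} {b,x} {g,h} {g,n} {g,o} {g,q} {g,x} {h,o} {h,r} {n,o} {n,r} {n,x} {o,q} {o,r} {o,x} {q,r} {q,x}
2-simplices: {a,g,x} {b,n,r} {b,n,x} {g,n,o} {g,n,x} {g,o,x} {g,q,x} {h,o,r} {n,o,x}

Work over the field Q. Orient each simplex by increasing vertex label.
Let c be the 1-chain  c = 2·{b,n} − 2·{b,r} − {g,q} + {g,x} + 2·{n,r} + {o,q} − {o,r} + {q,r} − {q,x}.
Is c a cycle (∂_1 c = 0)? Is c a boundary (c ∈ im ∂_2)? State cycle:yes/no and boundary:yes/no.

n_0=9 n_1=24 n_2=9  [Q]
∂1: piv[ag,ah,ar,ax,bg,bn,bq,go] rk=8  ker:br,bx,gh,gn,gq,gx,ho,hr,no,nr,nx,oq,or,ox,qr,qx
∂2: piv[agx,bnr,bnx,gno,gnx,gox,gqx,hor] rk=8  ker:nox
∂1c = 0
c vs im∂2: residual ≠ 0 ⇒ not boundary

cycle:yes boundary:no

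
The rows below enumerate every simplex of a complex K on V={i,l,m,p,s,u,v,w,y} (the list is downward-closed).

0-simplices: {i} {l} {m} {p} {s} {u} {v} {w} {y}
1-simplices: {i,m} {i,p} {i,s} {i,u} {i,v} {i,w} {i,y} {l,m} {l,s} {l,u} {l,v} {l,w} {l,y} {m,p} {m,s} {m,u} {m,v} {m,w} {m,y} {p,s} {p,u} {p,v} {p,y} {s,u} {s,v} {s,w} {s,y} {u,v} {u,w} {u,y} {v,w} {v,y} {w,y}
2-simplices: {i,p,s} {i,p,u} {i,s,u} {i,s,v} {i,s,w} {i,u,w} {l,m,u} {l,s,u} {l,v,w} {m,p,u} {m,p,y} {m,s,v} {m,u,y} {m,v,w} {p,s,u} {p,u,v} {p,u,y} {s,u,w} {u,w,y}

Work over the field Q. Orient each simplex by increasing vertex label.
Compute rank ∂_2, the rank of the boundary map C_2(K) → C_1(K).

rank∂_2=16

n_0=9 n_1=33 n_2=19  [Q]
∂1: piv[im,ip,is,iu,iv,iw,iy,lm] rk=8  ker:ls,lu,lv,lw,ly,mp,ms,mu,mv,mw,my,ps,pu,pv,py,su,sv,sw,sy,uv,uw,uy,vw,vy,wy
∂2: piv[ips,ipu,isu,isv,isw,iuw,lmu,lsu,lvw,mpu,mpy,msv,muy,mvw,puv,uwy] rk=16  ker:psu,puy,suw
rk∂_2=16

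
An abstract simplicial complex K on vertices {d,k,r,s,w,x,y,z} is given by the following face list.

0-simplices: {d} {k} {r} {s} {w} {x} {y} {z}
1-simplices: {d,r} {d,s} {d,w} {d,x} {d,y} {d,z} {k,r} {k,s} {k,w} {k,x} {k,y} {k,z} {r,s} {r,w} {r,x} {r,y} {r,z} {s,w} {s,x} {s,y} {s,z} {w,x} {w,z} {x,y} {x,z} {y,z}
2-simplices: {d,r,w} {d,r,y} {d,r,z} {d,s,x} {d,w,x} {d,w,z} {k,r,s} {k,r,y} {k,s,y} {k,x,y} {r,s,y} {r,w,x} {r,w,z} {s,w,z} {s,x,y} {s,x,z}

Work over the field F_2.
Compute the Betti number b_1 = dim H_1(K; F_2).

b_1=5

n_0=8 n_1=26 n_2=16  [Z2]
∂1: piv[dr,ds,dw,dx,dy,dz,kr] rk=7  ker:ks,kw,kx,ky,kz,rs,rw,rx,ry,rz,sw,sx,sy,sz,wx,wz,xy,xz,yz
∂2: piv[drw,dry,drz,dsx,dwx,dwz,krs,kry,ksy,kxy,rwx,swz,sxy,sxz] rk=14  ker:rsy,rwz
b_1=(26−7)−14=5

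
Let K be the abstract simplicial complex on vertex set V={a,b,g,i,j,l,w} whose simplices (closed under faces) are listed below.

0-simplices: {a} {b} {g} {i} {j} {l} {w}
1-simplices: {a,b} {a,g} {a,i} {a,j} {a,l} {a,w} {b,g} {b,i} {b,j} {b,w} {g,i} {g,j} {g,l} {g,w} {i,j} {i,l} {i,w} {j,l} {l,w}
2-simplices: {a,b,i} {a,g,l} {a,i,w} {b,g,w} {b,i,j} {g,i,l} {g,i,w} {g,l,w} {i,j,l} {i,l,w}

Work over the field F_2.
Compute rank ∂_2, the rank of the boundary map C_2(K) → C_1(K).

n_0=7 n_1=19 n_2=10  [Z2]
∂1: piv[ab,ag,ai,aj,al,aw] rk=6  ker:bg,bi,bj,bw,gi,gj,gl,gw,ij,il,iw,jl,lw
∂2: piv[abi,agl,aiw,bgw,bij,gil,giw,glw,ijl] rk=9  ker:ilw
rk∂_2=9

rank∂_2=9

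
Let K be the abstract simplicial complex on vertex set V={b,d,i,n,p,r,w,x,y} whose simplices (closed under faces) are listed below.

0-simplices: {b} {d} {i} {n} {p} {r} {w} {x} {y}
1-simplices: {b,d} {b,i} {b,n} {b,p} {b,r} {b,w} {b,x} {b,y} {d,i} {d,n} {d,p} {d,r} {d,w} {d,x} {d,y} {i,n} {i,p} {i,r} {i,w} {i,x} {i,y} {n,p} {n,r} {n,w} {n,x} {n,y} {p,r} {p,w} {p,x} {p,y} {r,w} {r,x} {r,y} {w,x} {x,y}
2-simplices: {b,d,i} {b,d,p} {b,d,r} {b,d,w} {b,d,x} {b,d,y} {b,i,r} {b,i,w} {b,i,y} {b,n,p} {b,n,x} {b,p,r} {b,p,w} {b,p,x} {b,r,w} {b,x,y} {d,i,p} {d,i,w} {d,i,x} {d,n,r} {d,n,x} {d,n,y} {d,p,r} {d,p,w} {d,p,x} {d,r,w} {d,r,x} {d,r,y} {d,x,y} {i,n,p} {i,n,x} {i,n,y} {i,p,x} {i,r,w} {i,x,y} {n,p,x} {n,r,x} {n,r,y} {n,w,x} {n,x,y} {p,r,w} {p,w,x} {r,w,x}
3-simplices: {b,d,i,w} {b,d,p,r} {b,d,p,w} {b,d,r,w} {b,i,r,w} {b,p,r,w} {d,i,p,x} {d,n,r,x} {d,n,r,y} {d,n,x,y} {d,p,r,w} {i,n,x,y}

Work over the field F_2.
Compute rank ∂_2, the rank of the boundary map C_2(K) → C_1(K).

n_0=9 n_1=35 n_2=43 n_3=12  [Z2]
∂1: piv[bd,bi,bn,bp,br,bw,bx,by] rk=8  ker:di,dn,dp,dr,dw,dx,dy,in,ip,ir,iw,ix,iy,np,nr,nw,nx,ny,pr,pw,px,py,rw,rx,ry,wx,xy
∂2: piv[bdi,bdp,bdr,bdw,bdx,bdy,bir,biw,biy,bnp,bnx,bpr,bpw,bpx,brw,bxy,dip,dix,dnr,dnx,dny,drx,dry,inp,nwx,pwx] rk=26  ker:diw,dpr,dpw,dpx,drw,dxy,inx,iny,ipx,irw,ixy,npx,nrx,nry,nxy,prw,rwx
∂3: piv[bdiw,bdpr,bdpw,bdrw,birw,bprw,dipx,dnrx,dnry,dnxy,inxy] rk=11  ker:dprw
rk∂_2=26

rank∂_2=26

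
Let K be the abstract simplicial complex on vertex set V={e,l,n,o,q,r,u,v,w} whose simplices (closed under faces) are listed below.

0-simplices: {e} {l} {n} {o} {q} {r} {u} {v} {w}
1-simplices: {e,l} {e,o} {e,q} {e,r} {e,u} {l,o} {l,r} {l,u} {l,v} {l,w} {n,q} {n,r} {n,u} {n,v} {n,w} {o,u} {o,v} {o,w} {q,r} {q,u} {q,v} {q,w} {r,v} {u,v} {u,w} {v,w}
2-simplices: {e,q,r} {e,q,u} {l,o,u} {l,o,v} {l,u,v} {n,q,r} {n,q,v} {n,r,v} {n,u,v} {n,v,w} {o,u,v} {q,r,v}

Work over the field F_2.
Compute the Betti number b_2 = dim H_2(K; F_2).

b_2=2

n_0=9 n_1=26 n_2=12  [Z2]
∂1: piv[el,eo,eq,er,eu,lv,lw,nq] rk=8  ker:lo,lr,lu,nr,nu,nv,nw,ou,ov,ow,qr,qu,qv,qw,rv,uv,uw,vw
∂2: piv[eqr,equ,lou,lov,luv,nqr,nqv,nrv,nuv,nvw] rk=10  ker:ouv,qrv
b_2=(12−10)−0=2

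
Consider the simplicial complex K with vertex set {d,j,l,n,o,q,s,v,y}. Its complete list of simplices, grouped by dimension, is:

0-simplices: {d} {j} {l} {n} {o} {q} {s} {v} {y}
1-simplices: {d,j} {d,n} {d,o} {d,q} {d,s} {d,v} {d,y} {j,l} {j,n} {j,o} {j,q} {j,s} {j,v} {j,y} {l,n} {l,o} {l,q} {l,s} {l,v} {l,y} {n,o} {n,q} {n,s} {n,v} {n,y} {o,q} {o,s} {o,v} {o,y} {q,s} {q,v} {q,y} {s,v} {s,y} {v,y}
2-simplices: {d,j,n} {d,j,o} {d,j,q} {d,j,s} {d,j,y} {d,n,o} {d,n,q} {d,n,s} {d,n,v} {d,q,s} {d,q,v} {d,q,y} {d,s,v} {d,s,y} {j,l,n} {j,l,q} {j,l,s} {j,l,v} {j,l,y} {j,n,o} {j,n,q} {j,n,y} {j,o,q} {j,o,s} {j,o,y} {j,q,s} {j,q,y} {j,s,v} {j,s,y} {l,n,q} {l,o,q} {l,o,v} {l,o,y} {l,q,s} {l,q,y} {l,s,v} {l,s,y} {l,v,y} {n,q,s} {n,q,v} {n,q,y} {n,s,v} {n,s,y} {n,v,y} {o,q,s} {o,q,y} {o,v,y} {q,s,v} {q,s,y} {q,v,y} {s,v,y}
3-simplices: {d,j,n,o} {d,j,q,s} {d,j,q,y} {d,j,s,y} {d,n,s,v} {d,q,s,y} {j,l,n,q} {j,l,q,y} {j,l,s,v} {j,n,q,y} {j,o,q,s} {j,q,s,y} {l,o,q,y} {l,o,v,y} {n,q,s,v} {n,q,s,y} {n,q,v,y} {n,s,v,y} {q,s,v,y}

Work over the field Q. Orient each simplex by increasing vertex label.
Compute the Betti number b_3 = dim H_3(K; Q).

b_3=2

n_0=9 n_1=35 n_2=51 n_3=19  [Q]
∂1: piv[dj,dn,do,dq,ds,dv,dy,jl] rk=8  ker:jn,jo,jq,js,jv,jy,ln,lo,lq,ls,lv,ly,no,nq,ns,nv,ny,oq,os,ov,oy,qs,qv,qy,sv,sy,vy
∂2: piv[djn,djo,djq,djs,djy,dno,dnq,dns,dnv,dqs,dqv,dqy,dsv,dsy,jln,jlq,jls,jlv,jly,jny,joq,jos,joy,jsv,loq,lov,lvy] rk=27  ker:jno,jnq,jqs,jqy,jsy,lnq,loy,lqs,lqy,lsv,lsy,nqs,nqv,nqy,nsv,nsy,nvy,oqs,oqy,ovy,qsv,qsy,qvy,svy
∂3: piv[djno,djqs,djqy,djsy,dnsv,dqsy,jlnq,jlqy,jlsv,jnqy,joqs,loqy,lovy,nqsv,nqsy,nqvy,nsvy] rk=17  ker:jqsy,qsvy
b_3=(19−17)−0=2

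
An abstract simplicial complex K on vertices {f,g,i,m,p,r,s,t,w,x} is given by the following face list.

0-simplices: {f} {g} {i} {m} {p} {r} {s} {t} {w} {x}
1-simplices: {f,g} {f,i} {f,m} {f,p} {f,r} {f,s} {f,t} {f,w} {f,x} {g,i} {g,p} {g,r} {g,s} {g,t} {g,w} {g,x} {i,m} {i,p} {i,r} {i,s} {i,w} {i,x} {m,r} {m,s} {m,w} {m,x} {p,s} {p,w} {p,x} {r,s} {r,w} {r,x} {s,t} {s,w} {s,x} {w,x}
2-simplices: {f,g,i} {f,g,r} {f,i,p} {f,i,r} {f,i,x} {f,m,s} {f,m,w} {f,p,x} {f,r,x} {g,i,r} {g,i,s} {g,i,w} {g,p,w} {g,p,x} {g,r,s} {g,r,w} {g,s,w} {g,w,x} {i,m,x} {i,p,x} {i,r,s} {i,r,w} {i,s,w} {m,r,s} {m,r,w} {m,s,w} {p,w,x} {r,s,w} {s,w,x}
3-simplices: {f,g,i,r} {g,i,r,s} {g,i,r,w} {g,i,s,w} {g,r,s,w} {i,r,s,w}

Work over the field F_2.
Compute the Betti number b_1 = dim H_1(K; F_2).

b_1=6

n_0=10 n_1=36 n_2=29 n_3=6  [Z2]
∂1: piv[fg,fi,fm,fp,fr,fs,ft,fw,fx] rk=9  ker:gi,gp,gr,gs,gt,gw,gx,im,ip,ir,is,iw,ix,mr,ms,mw,mx,ps,pw,px,rs,rw,rx,st,sw,sx,wx
∂2: piv[fgi,fgr,fip,fir,fix,fms,fmw,fpx,frx,gis,giw,gpw,gpx,grs,grw,gsw,gwx,imx,mrs,mrw,swx] rk=21  ker:gir,ipx,irs,irw,isw,msw,pwx,rsw
∂3: piv[fgir,girs,girw,gisw,grsw] rk=5  ker:irsw
b_1=(36−9)−21=6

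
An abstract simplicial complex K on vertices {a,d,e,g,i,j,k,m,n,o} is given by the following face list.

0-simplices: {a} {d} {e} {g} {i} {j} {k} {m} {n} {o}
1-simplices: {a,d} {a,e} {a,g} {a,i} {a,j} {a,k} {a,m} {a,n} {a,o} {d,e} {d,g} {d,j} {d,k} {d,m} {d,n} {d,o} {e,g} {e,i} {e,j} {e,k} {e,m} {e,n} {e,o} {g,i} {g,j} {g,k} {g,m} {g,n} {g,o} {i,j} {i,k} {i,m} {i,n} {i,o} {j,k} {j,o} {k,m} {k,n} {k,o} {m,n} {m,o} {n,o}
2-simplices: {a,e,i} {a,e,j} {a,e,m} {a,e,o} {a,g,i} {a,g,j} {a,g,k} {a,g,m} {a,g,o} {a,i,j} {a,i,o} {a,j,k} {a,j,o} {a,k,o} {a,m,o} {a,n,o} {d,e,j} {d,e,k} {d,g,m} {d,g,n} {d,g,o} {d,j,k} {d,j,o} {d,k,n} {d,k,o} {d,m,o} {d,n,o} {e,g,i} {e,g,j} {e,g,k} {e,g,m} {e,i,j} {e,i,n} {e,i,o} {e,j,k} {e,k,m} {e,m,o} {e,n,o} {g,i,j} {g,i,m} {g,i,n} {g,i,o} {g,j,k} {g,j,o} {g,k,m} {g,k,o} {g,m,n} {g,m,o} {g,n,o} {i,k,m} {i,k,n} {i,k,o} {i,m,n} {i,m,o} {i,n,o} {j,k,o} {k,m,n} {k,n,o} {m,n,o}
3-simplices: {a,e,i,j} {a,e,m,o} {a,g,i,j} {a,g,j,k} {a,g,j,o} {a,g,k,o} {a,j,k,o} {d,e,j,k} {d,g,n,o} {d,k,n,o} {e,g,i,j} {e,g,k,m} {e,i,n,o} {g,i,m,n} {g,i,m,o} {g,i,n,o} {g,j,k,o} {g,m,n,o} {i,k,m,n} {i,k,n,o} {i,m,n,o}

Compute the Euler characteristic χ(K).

χ(K)=6

n_0=10 n_1=42 n_2=59 n_3=21
χ=+10−42+59−21=6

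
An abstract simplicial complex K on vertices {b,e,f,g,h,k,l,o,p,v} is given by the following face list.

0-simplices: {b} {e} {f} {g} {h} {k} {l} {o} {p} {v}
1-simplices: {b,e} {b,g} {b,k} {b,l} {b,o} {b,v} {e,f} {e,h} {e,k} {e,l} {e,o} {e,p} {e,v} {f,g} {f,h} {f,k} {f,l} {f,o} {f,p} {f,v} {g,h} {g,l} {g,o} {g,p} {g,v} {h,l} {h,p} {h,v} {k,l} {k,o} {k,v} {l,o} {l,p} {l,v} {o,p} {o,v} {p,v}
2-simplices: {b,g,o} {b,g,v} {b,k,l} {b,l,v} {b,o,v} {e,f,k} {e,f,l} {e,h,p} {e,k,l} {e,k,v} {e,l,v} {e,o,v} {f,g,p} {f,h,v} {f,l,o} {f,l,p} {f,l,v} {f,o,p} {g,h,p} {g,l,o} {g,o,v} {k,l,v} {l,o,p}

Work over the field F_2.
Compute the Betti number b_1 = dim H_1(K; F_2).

b_1=8

n_0=10 n_1=37 n_2=23  [Z2]
∂1: piv[be,bg,bk,bl,bo,bv,ef,eh,ep] rk=9  ker:ek,el,eo,ev,fg,fh,fk,fl,fo,fp,fv,gh,gl,go,gp,gv,hl,hp,hv,kl,ko,kv,lo,lp,lv,op,ov,pv
∂2: piv[bgo,bgv,bkl,blv,bov,efk,efl,ehp,ekl,ekv,elv,eov,fgp,fhv,flo,flp,flv,fop,ghp,glo] rk=20  ker:gov,klv,lop
b_1=(37−9)−20=8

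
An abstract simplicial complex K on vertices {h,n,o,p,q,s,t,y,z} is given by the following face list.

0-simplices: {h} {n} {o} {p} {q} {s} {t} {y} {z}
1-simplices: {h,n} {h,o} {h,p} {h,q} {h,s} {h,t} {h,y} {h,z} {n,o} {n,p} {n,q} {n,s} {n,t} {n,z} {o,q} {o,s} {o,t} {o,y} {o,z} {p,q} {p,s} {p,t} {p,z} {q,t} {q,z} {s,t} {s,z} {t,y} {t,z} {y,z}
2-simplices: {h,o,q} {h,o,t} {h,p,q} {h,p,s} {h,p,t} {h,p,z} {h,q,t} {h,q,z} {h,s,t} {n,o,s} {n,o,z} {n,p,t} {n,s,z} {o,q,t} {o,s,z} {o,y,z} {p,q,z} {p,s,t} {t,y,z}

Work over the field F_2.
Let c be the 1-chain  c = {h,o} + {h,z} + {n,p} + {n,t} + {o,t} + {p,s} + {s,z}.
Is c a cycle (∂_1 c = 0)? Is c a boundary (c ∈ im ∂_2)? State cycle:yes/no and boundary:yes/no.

n_0=9 n_1=30 n_2=19  [Z2]
∂1: piv[hn,ho,hp,hq,hs,ht,hy,hz] rk=8  ker:no,np,nq,ns,nt,nz,oq,os,ot,oy,oz,pq,ps,pt,pz,qt,qz,st,sz,ty,tz,yz
∂2: piv[hoq,hot,hpq,hps,hpt,hpz,hqt,hqz,hst,nos,noz,npt,nsz,oyz,tyz] rk=15  ker:oqt,osz,pqz,pst
∂1c = 0
c vs im∂2: residual ≠ 0 ⇒ not boundary

cycle:yes boundary:no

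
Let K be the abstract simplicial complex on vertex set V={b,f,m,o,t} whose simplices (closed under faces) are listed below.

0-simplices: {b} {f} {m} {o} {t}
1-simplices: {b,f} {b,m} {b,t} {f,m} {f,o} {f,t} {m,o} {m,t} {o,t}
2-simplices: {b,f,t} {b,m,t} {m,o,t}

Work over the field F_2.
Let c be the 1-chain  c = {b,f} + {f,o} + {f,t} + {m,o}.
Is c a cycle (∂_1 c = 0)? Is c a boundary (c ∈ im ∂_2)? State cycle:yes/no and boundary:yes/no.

n_0=5 n_1=9 n_2=3  [Z2]
∂1: piv[bf,bm,bt,fo] rk=4  ker:fm,ft,mo,mt,ot
∂2: piv[bft,bmt,mot] rk=3
∂1c = {b} + {f} + {m} + {t}

cycle:no boundary:no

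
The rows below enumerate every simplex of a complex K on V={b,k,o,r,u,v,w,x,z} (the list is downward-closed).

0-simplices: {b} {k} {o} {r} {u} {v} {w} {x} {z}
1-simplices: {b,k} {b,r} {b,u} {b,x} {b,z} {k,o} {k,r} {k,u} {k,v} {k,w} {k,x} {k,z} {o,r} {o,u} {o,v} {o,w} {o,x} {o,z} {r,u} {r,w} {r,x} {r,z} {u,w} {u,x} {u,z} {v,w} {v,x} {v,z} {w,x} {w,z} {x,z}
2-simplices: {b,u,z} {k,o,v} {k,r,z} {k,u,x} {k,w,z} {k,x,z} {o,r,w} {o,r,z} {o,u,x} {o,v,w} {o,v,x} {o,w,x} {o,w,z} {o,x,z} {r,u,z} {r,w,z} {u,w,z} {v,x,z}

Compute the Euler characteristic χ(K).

n_0=9 n_1=31 n_2=18
χ=+9−31+18=-4

χ(K)=-4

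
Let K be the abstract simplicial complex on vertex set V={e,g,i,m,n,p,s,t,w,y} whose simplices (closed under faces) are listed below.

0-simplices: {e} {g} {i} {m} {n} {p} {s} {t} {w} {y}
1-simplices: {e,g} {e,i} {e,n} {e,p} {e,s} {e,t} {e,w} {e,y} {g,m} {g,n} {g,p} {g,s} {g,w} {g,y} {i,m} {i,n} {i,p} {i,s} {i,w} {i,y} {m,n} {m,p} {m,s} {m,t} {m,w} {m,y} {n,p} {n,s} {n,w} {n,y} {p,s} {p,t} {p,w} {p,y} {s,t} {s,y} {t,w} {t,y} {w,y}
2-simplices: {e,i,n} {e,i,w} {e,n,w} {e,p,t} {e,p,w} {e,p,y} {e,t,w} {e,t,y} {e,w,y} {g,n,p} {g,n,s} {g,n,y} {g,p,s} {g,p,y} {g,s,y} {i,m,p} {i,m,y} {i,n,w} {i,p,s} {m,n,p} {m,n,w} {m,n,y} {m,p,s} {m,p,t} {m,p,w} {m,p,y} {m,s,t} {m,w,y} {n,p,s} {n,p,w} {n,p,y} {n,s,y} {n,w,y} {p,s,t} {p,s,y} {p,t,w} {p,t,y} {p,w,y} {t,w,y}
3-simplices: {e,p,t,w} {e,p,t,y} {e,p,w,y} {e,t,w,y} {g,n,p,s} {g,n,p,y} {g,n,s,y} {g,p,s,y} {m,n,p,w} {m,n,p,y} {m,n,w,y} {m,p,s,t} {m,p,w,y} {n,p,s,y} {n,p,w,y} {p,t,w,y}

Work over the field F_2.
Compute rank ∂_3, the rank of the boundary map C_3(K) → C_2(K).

n_0=10 n_1=39 n_2=39 n_3=16  [Z2]
∂1: piv[eg,ei,en,ep,es,et,ew,ey,gm] rk=9  ker:gn,gp,gs,gw,gy,im,in,ip,is,iw,iy,mn,mp,ms,mt,mw,my,np,ns,nw,ny,ps,pt,pw,py,st,sy,tw,ty,wy
∂2: piv[ein,eiw,enw,ept,epw,epy,etw,ety,ewy,gnp,gns,gny,gps,gpy,gsy,imp,imy,ips,mnp,mnw,mny,mps,mpt,mpw,mst] rk=25  ker:inw,mpy,mwy,nps,npw,npy,nsy,nwy,pst,psy,ptw,pty,pwy,twy
∂3: piv[eptw,epty,epwy,etwy,gnps,gnpy,gnsy,gpsy,mnpw,mnpy,mnwy,mpst,mpwy] rk=13  ker:npsy,npwy,ptwy
rk∂_3=13

rank∂_3=13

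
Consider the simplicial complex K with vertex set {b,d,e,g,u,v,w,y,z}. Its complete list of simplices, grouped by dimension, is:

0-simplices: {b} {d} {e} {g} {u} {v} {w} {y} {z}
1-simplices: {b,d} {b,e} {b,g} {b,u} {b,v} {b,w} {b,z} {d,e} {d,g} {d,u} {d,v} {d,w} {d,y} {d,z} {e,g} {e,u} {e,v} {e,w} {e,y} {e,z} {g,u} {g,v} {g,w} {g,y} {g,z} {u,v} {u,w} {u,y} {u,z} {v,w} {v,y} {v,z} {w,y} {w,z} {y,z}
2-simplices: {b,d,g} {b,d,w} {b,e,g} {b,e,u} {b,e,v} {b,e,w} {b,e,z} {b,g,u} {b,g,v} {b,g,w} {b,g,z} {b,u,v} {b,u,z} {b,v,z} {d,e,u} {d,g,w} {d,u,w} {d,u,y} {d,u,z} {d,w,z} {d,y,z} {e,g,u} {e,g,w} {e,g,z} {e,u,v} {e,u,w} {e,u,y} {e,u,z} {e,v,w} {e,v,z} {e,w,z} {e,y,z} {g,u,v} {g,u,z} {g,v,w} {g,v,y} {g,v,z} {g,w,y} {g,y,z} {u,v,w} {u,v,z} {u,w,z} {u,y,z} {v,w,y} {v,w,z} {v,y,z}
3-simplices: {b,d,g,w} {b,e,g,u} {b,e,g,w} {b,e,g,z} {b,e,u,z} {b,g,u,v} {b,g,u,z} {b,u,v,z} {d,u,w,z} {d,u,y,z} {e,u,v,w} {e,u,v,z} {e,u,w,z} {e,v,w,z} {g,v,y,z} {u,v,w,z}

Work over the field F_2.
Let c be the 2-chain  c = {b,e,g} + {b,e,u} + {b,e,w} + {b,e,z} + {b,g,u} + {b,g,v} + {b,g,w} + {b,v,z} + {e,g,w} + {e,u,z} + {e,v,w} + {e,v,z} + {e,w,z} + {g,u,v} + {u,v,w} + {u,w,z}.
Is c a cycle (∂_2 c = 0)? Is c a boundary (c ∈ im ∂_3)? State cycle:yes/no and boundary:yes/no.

cycle:yes boundary:yes

n_0=9 n_1=35 n_2=46 n_3=16  [Z2]
∂1: piv[bd,be,bg,bu,bv,bw,bz,dy] rk=8  ker:de,dg,du,dv,dw,dz,eg,eu,ev,ew,ey,ez,gu,gv,gw,gy,gz,uv,uw,uy,uz,vw,vy,vz,wy,wz,yz
∂2: piv[bdg,bdw,beg,beu,bev,bew,bez,bgu,bgv,bgw,bgz,buv,buz,bvz,deu,duw,duy,duz,dwz,dyz,euw,euy,evw,gvy,gwy,gyz] rk=26  ker:dgw,egu,egw,egz,euv,euz,evz,ewz,eyz,guv,guz,gvw,gvz,uvw,uvz,uwz,uyz,vwy,vwz,vyz
∂3: piv[bdgw,begu,begw,begz,beuz,bguv,bguz,buvz,duwz,duyz,euvw,euvz,euwz,evwz,gvyz] rk=15  ker:uvwz
∂2c = 0
c vs im∂3: reduces to 0 ⇒ boundary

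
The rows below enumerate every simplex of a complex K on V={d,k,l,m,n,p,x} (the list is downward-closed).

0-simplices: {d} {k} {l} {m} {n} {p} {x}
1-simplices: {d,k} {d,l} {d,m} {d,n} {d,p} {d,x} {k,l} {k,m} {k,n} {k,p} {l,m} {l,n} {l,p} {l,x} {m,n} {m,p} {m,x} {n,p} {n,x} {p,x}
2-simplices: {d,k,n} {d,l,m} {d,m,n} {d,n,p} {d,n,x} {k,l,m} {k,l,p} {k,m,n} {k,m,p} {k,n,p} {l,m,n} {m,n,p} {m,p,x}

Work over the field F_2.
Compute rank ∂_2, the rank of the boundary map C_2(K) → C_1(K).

rank∂_2=12

n_0=7 n_1=20 n_2=13  [Z2]
∂1: piv[dk,dl,dm,dn,dp,dx] rk=6  ker:kl,km,kn,kp,lm,ln,lp,lx,mn,mp,mx,np,nx,px
∂2: piv[dkn,dlm,dmn,dnp,dnx,klm,klp,kmn,kmp,knp,lmn,mpx] rk=12  ker:mnp
rk∂_2=12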